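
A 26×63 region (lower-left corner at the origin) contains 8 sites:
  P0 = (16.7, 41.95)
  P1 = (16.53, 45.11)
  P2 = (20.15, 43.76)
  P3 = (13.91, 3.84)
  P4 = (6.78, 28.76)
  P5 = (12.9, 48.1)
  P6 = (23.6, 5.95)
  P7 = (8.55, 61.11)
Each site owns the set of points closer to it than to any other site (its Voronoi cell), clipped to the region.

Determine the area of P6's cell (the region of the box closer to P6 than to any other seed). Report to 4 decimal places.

Area of P6's cell: 182.8258

1. box [0,26]×[0,63]: [(0, 0) (26, 0) (26, 63) (0, 63)]
2. ⊥bis P6·P0 via (20.15,23.95): [(0, 20.0879) (0, 0) (26, 0) (26, 25.0713)]  |A|=587.0692
3. ⊥bis P6·P1 via (20.065,25.53): [(0, 20.0879) (0, 0) (26, 0) (26, 25.0713)]  |A|=587.0692
4. ⊥bis P6·P2 via (21.875,24.855): [(0, 20.0879) (0, 0) (26, 0) (26, 25.0713)]  |A|=587.0692
5. ⊥bis P6·P3 via (18.755,4.895): [(14.8279, 22.9299) (19.8209, 0) (26, 0) (26, 25.0713)]  |A|=210.8927
6. ⊥bis P6·P4 via (15.19,17.355): [(25.5327, 24.9817) (15.924, 17.8962) (19.8209, 0) (26, 0) (26, 25.0713)]  |A|=182.8258
7. ⊥bis P6·P5 via (18.25,27.025): [(25.5327, 24.9817) (15.924, 17.8962) (19.8209, 0) (26, 0) (26, 25.0713)]  |A|=182.8258
8. ⊥bis P6·P7 via (16.075,33.53): [(25.5327, 24.9817) (15.924, 17.8962) (19.8209, 0) (26, 0) (26, 25.0713)]  |A|=182.8258
9. canonical 5-gon: [(25.5327, 24.9817) (15.924, 17.8962) (19.8209, 0) (26, 0) (26, 25.0713)]
10. shoelace: 182.8258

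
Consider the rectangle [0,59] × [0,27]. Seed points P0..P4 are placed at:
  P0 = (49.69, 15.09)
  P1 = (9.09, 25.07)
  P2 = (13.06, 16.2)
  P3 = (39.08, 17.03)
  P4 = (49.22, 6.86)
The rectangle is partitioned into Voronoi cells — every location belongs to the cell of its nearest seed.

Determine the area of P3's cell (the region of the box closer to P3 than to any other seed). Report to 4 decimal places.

1. box [0,59]×[0,27]: [(0, 0) (59, 0) (59, 27) (0, 27)]
2. ⊥bis P3·P0 via (44.385,16.06): [(0, 0) (41.4485, 0) (46.3853, 27) (0, 27)]  |A|=1185.7567
3. ⊥bis P3·P1 via (24.085,21.05): [(18.4417, 0) (41.4485, 0) (46.3853, 27) (25.6801, 27)]  |A|=590.1117
4. ⊥bis P3·P2 via (26.07,16.615): [(26.6, 0) (41.4485, 0) (46.3853, 27) (25.7387, 27)]  |A|=479.1838
5. ⊥bis P3·P4 via (44.15,11.945): [(26.6, 0) (32.1697, 0) (43.5172, 11.3141) (46.3853, 27) (25.7387, 27)]  |A|=426.6931
6. canonical 5-gon: [(26.6, 0) (32.1697, 0) (43.5172, 11.3141) (46.3853, 27) (25.7387, 27)]
7. shoelace: 426.6931

Area of P3's cell: 426.6931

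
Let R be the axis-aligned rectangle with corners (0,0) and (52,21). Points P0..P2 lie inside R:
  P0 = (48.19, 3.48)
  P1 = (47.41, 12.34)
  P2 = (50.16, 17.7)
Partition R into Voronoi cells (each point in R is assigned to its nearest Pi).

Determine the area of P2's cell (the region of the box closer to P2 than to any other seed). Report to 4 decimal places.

1. box [0,52]×[0,21]: [(0, 0) (52, 0) (52, 21) (0, 21)]
2. ⊥bis P2·P0 via (49.175,10.59): [(0, 17.4026) (52, 10.1986) (52, 21) (0, 21)]  |A|=374.3687
3. ⊥bis P2·P1 via (48.785,15.02): [(52, 13.3705) (52, 21) (37.1294, 21)]  |A|=56.7274
4. canonical 3-gon: [(52, 13.3705) (52, 21) (37.1294, 21)]
5. shoelace: 56.7274

Area of P2's cell: 56.7274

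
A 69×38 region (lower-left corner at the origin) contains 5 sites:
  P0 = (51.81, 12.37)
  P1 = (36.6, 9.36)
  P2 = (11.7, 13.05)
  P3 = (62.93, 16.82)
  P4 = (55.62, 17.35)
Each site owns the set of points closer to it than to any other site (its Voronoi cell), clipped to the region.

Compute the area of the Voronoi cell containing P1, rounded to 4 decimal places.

1. box [0,69]×[0,38]: [(0, 0) (69, 0) (69, 38) (0, 38)]
2. ⊥bis P1·P0 via (44.205,10.865): [(0, 0) (46.3551, 0) (38.8351, 38) (0, 38)]  |A|=1618.6144
3. ⊥bis P1·P2 via (24.15,11.205): [(22.4895, 0) (46.3551, 0) (38.8351, 38) (28.1208, 38)]  |A|=657.0182
4. ⊥bis P1·P3 via (49.765,13.09): [(22.4895, 0) (46.3551, 0) (38.8351, 38) (28.1208, 38)]  |A|=657.0182
5. ⊥bis P1·P4 via (46.11,13.355): [(22.4895, 0) (46.3551, 0) (41.5766, 24.1466) (35.757, 38) (28.1208, 38)]  |A|=635.6974
6. canonical 5-gon: [(22.4895, 0) (46.3551, 0) (41.5766, 24.1466) (35.757, 38) (28.1208, 38)]
7. shoelace: 635.6974

Area of P1's cell: 635.6974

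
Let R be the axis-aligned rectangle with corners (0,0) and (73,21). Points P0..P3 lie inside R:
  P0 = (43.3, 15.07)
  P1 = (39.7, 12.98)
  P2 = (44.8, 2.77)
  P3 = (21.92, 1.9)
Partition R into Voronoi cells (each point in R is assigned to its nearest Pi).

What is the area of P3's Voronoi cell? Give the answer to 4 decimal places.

1. box [0,73]×[0,21]: [(0, 0) (73, 0) (73, 21) (0, 21)]
2. ⊥bis P3·P0 via (32.61,8.485): [(0, 0) (37.8367, 0) (24.9008, 21) (0, 21)]  |A|=658.7441
3. ⊥bis P3·P1 via (30.81,7.44): [(0, 0) (35.4464, 0) (22.3598, 21) (0, 21)]  |A|=606.965
4. ⊥bis P3·P2 via (33.36,2.335): [(0, 0) (33.4488, 0) (33.319, 3.4139) (22.3598, 21) (0, 21)]  |A|=603.5552
5. canonical 5-gon: [(0, 0) (33.4488, 0) (33.319, 3.4139) (22.3598, 21) (0, 21)]
6. shoelace: 603.5552

Area of P3's cell: 603.5552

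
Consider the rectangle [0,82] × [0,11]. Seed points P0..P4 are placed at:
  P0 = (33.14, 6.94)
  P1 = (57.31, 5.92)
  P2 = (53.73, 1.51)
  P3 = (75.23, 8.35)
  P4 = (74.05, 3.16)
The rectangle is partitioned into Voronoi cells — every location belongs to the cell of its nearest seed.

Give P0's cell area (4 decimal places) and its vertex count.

Area of P0's cell: 481.4837 (4 vertices)

1. box [0,82]×[0,11]: [(0, 0) (82, 0) (82, 11) (0, 11)]
2. ⊥bis P0·P1 via (45.225,6.43): [(0, 0) (44.9536, 0) (45.4179, 11) (0, 11)]  |A|=497.0433
3. ⊥bis P0·P2 via (43.435,4.225): [(0, 0) (42.3208, 0) (45.2217, 11) (0, 11)]  |A|=481.4837
4. ⊥bis P0·P3 via (54.185,7.645): [(0, 0) (42.3208, 0) (45.2217, 11) (0, 11)]  |A|=481.4837
5. ⊥bis P0·P4 via (53.595,5.05): [(0, 0) (42.3208, 0) (45.2217, 11) (0, 11)]  |A|=481.4837
6. canonical 4-gon: [(0, 0) (42.3208, 0) (45.2217, 11) (0, 11)]
7. shoelace: 481.4837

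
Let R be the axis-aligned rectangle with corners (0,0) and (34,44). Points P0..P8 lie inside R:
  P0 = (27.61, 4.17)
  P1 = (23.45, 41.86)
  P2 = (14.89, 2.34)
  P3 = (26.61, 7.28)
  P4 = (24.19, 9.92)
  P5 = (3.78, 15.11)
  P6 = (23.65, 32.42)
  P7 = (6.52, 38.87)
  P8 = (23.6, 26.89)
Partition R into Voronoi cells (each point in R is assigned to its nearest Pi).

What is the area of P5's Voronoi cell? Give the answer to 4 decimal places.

1. box [0,34]×[0,44]: [(0, 0) (34, 0) (34, 44) (0, 44)]
2. ⊥bis P5·P0 via (15.695,9.64): [(0, 0) (11.2694, 0) (31.4692, 44) (0, 44)]  |A|=940.2489
3. ⊥bis P5·P1 via (13.615,28.485): [(0, 38.4965) (0, 0) (11.2694, 0) (21.6381, 22.5854)]  |A|=543.7568
4. ⊥bis P5·P2 via (9.335,8.725): [(0, 38.4965) (0, 0.6035) (19.2251, 17.3295) (21.6381, 22.5854)]  |A|=440.3092
5. ⊥bis P5·P3 via (15.195,11.195): [(19.6124, 24.0749) (0, 38.4965) (0, 0.6035) (16.4798, 14.941)]  |A|=424.392
6. ⊥bis P5·P4 via (13.985,12.515): [(17.348, 25.7401) (0, 38.4965) (0, 0.6035) (14.0684, 12.8431)]  |A|=399.3328
7. ⊥bis P5·P6 via (13.715,23.765): [(16.1384, 20.9832) (2.4526, 36.693) (0, 38.4965) (0, 0.6035) (14.0684, 12.8431)]  |A|=357.2813
8. ⊥bis P5·P7 via (5.15,26.99): [(16.1384, 20.9832) (11.5483, 26.2522) (0, 27.5839) (0, 0.6035) (14.0684, 12.8431)]  |A|=289.6687
9. ⊥bis P5·P8 via (13.69,21): [(15.4077, 18.1099) (10.4963, 26.3735) (0, 27.5839) (0, 0.6035) (14.0684, 12.8431)]  |A|=277.1008
10. canonical 5-gon: [(15.4077, 18.1099) (10.4963, 26.3735) (0, 27.5839) (0, 0.6035) (14.0684, 12.8431)]
11. shoelace: 277.1008

Area of P5's cell: 277.1008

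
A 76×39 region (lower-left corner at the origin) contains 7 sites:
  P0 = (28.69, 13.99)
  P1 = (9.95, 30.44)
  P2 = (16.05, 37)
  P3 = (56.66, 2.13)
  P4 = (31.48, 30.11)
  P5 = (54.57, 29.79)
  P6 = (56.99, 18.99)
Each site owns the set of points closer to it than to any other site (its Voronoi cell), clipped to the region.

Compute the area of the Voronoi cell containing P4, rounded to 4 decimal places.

1. box [0,76]×[0,39]: [(0, 0) (76, 0) (76, 39) (0, 39)]
2. ⊥bis P4·P0 via (30.085,22.05): [(0, 27.257) (76, 14.1032) (76, 39) (0, 39)]  |A|=1392.3127
3. ⊥bis P4·P1 via (20.715,30.275): [(20.6141, 23.6892) (76, 14.1032) (76, 39) (20.8487, 39)]  |A|=1111.6721
4. ⊥bis P4·P2 via (23.765,33.555): [(20.6586, 26.5984) (20.6141, 23.6892) (76, 14.1032) (76, 39) (26.1964, 39)]  |A|=1078.5124
5. ⊥bis P4·P3 via (44.07,16.12): [(20.6586, 26.5984) (20.6141, 23.6892) (47.3407, 19.0634) (69.4942, 39) (26.1964, 39)]  |A|=656.8988
6. ⊥bis P4·P5 via (43.025,29.95): [(20.6586, 26.5984) (20.6141, 23.6892) (42.8848, 19.8346) (43.1504, 39) (26.1964, 39)]  |A|=351.494
7. ⊥bis P4·P6 via (44.235,24.55): [(20.6586, 26.5984) (20.6141, 23.6892) (42.229, 19.9482) (42.908, 21.5057) (43.1504, 39) (26.1964, 39)]  |A|=350.9448
8. canonical 6-gon: [(20.6586, 26.5984) (20.6141, 23.6892) (42.229, 19.9482) (42.908, 21.5057) (43.1504, 39) (26.1964, 39)]
9. shoelace: 350.9448

Area of P4's cell: 350.9448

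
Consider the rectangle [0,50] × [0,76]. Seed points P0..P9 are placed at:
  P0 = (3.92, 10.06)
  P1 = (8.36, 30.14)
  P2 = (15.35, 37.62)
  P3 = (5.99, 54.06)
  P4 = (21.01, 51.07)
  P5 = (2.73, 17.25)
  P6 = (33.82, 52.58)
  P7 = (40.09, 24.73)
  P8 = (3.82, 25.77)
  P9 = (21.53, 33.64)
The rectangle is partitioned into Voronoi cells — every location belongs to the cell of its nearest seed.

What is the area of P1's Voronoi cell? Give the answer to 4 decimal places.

1. box [0,50]×[0,76]: [(0, 0) (50, 0) (50, 76) (0, 76)]
2. ⊥bis P1·P0 via (6.14,20.1): [(0, 21.4576) (50, 10.4019) (50, 76) (0, 76)]  |A|=3003.512
3. ⊥bis P1·P2 via (11.855,33.88): [(0, 44.9584) (0, 21.4576) (32.943, 14.1734)]  |A|=387.0925
4. ⊥bis P1·P3 via (7.175,42.1): [(3.4534, 41.7313) (0, 41.3891) (0, 21.4576) (32.943, 14.1734)]  |A|=380.9295
5. ⊥bis P1·P4 via (14.685,40.605): [(3.4534, 41.7313) (0, 41.3891) (0, 21.4576) (32.943, 14.1734)]  |A|=380.9295
6. ⊥bis P1·P5 via (5.545,23.695): [(3.4534, 41.7313) (0, 41.3891) (0, 26.1169) (21.6049, 16.6805) (32.943, 14.1734)]  |A|=330.5981
7. ⊥bis P1·P6 via (21.09,41.36): [(3.4534, 41.7313) (0, 41.3891) (0, 26.1169) (21.6049, 16.6805) (32.943, 14.1734)]  |A|=330.5981
8. ⊥bis P1·P7 via (24.225,27.435): [(23.4728, 23.0233) (3.4534, 41.7313) (0, 41.3891) (0, 26.1169) (21.6049, 16.6805) (22.3628, 16.5129)]  |A|=294.8591
9. ⊥bis P1·P8 via (6.09,27.955): [(23.4728, 23.0233) (3.4534, 41.7313) (0, 41.3891) (0, 34.2819) (13.5602, 20.1942) (21.6049, 16.6805) (22.3628, 16.5129)]  |A|=239.4994
10. ⊥bis P1·P9 via (14.945,31.89): [(15.2623, 30.6959) (3.4534, 41.7313) (0, 41.3891) (0, 34.2819) (13.5602, 20.1942) (18.6432, 17.974)]  |A|=187.0829
11. canonical 6-gon: [(15.2623, 30.6959) (3.4534, 41.7313) (0, 41.3891) (0, 34.2819) (13.5602, 20.1942) (18.6432, 17.974)]
12. shoelace: 187.0829

Area of P1's cell: 187.0829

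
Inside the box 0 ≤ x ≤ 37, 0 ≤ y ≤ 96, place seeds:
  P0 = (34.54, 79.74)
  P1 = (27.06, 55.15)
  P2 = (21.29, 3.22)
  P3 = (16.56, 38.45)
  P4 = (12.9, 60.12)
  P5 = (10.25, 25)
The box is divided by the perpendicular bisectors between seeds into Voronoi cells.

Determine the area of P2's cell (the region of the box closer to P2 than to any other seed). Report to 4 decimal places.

1. box [0,37]×[0,96]: [(0, 0) (37, 0) (37, 96) (0, 96)]
2. ⊥bis P2·P0 via (27.915,41.48): [(0, 46.3137) (0, 0) (37, 0) (37, 39.9069)]  |A|=1595.0802
3. ⊥bis P2·P1 via (24.175,29.185): [(0, 31.8711) (0, 0) (37, 0) (37, 27.76)]  |A|=1103.1756
4. ⊥bis P2·P3 via (18.925,20.835): [(0, 18.2941) (0, 0) (37, 0) (37, 23.2618)]  |A|=768.7838
5. ⊥bis P2·P4 via (17.095,31.67): [(0, 18.2941) (0, 0) (37, 0) (37, 23.2618)]  |A|=768.7838
6. ⊥bis P2·P5 via (15.77,14.11): [(32.6808, 22.6819) (0, 6.1164) (0, 0) (37, 0) (37, 23.2618)]  |A|=569.7949
7. canonical 5-gon: [(32.6808, 22.6819) (0, 6.1164) (0, 0) (37, 0) (37, 23.2618)]
8. shoelace: 569.7949

Area of P2's cell: 569.7949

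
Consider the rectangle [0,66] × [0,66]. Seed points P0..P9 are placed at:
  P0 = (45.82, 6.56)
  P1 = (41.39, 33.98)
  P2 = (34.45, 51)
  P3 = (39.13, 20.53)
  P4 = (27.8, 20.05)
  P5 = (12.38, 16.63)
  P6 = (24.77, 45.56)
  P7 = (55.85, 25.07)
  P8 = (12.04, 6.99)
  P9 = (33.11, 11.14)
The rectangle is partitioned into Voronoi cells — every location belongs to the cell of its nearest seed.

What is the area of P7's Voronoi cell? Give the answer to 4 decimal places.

1. box [0,66]×[0,66]: [(0, 0) (66, 0) (66, 66) (0, 66)]
2. ⊥bis P7·P0 via (50.835,15.815): [(0, 43.3609) (66, 7.5976) (66, 66) (0, 66)]  |A|=2674.3703
3. ⊥bis P7·P1 via (48.62,29.525): [(42.8412, 20.1466) (66, 7.5976) (66, 57.7309)]  |A|=580.5146
4. ⊥bis P7·P2 via (45.15,38.035): [(62.8801, 52.6676) (42.8412, 20.1466) (66, 7.5976) (66, 55.2425)]  |A|=576.6327
5. ⊥bis P7·P3 via (47.49,22.8): [(62.8801, 52.6676) (46.5681, 26.195) (49.1368, 16.7352) (66, 7.5976) (66, 55.2425)]  |A|=551.2364
6. ⊥bis P7·P4 via (41.825,22.56): [(62.8801, 52.6676) (46.5681, 26.195) (49.1368, 16.7352) (66, 7.5976) (66, 55.2425)]  |A|=551.2364
7. ⊥bis P7·P5 via (34.115,20.85): [(62.8801, 52.6676) (46.5681, 26.195) (49.1368, 16.7352) (66, 7.5976) (66, 55.2425)]  |A|=551.2364
8. ⊥bis P7·P6 via (40.31,35.315): [(62.8801, 52.6676) (46.5681, 26.195) (49.1368, 16.7352) (66, 7.5976) (66, 55.2425)]  |A|=551.2364
9. ⊥bis P7·P8 via (33.945,16.03): [(62.8801, 52.6676) (46.5681, 26.195) (49.1368, 16.7352) (66, 7.5976) (66, 55.2425)]  |A|=551.2364
10. ⊥bis P7·P9 via (44.48,18.105): [(62.8801, 52.6676) (46.5681, 26.195) (49.1368, 16.7352) (66, 7.5976) (66, 55.2425)]  |A|=551.2364
11. canonical 5-gon: [(62.8801, 52.6676) (46.5681, 26.195) (49.1368, 16.7352) (66, 7.5976) (66, 55.2425)]
12. shoelace: 551.2364

Area of P7's cell: 551.2364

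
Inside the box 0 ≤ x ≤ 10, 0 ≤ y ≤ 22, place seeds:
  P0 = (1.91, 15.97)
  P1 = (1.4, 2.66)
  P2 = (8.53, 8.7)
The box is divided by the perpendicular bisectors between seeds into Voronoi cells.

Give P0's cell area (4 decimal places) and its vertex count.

1. box [0,10]×[0,22]: [(0, 0) (10, 0) (10, 22) (0, 22)]
2. ⊥bis P0·P1 via (1.655,9.315): [(0, 9.3784) (10, 8.9952) (10, 22) (0, 22)]  |A|=128.1317
3. ⊥bis P0·P2 via (5.22,12.335): [(0, 9.3784) (1.8934, 9.3059) (10, 16.6876) (10, 22) (0, 22)]  |A|=96.9523
4. canonical 5-gon: [(0, 9.3784) (1.8934, 9.3059) (10, 16.6876) (10, 22) (0, 22)]
5. shoelace: 96.9523

Area of P0's cell: 96.9523 (5 vertices)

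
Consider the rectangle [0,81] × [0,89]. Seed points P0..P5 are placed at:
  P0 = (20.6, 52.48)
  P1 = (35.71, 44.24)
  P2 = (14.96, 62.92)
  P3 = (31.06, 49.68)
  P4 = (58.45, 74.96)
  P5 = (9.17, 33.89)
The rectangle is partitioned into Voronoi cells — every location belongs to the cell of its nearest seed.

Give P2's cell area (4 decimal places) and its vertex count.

1. box [0,81]×[0,89]: [(0, 0) (81, 0) (81, 89) (0, 89)]
2. ⊥bis P2·P0 via (17.78,57.7): [(0, 48.0947) (75.7183, 89) (0, 89)]  |A|=1548.6394
3. ⊥bis P2·P1 via (25.335,53.58): [(0, 48.0947) (39.7088, 69.5466) (57.2215, 89) (0, 89)]  |A|=1368.7267
4. ⊥bis P2·P3 via (23.01,56.3): [(0, 48.0947) (29.2626, 63.9032) (49.9012, 89) (0, 89)]  |A|=1224.6765
5. ⊥bis P2·P4 via (36.705,68.94): [(0, 48.0947) (29.2626, 63.9032) (35.8738, 71.9425) (31.1515, 89) (0, 89)]  |A|=1064.765
6. ⊥bis P2·P5 via (12.065,48.405): [(0, 50.8114) (3.6727, 50.0788) (29.2626, 63.9032) (35.8738, 71.9425) (31.1515, 89) (0, 89)]  |A|=1059.7763
7. canonical 6-gon: [(0, 50.8114) (3.6727, 50.0788) (29.2626, 63.9032) (35.8738, 71.9425) (31.1515, 89) (0, 89)]
8. shoelace: 1059.7763

Area of P2's cell: 1059.7763 (6 vertices)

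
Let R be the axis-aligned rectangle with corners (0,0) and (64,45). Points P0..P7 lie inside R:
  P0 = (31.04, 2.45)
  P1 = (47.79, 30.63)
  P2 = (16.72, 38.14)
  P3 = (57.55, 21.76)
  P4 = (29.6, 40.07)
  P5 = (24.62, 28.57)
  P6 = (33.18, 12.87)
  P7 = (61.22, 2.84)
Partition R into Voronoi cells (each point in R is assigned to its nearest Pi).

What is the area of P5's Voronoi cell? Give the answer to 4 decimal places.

1. box [0,64]×[0,45]: [(0, 0) (64, 0) (64, 45) (0, 45)]
2. ⊥bis P5·P0 via (27.83,15.51): [(0, 8.6697) (64, 24.4002) (64, 45) (0, 45)]  |A|=1821.7639
3. ⊥bis P5·P1 via (36.205,29.6): [(0, 8.6697) (37.2518, 17.8258) (34.8358, 45) (0, 45)]  |A|=1150.003
4. ⊥bis P5·P2 via (20.67,33.355): [(0, 16.292) (0, 8.6697) (37.2518, 17.8258) (34.8358, 45) (34.7767, 45)]  |A|=650.8186
5. ⊥bis P5·P3 via (41.085,25.165): [(0, 16.292) (0, 8.6697) (37.2518, 17.8258) (34.8358, 45) (34.7767, 45)]  |A|=650.8186
6. ⊥bis P5·P4 via (27.11,34.32): [(23.6527, 35.8172) (0, 16.292) (0, 8.6697) (37.2518, 17.8258) (36.1327, 30.4128)]  |A|=563.0267
7. ⊥bis P5·P6 via (28.9,20.72): [(23.6527, 35.8172) (0, 16.292) (0, 8.6697) (12.3788, 11.7123) (36.6203, 24.9293) (36.1327, 30.4128)]  |A|=472.7536
8. ⊥bis P5·P7 via (42.92,15.705): [(23.6527, 35.8172) (0, 16.292) (0, 8.6697) (12.3788, 11.7123) (36.6203, 24.9293) (36.1327, 30.4128)]  |A|=472.7536
9. canonical 6-gon: [(23.6527, 35.8172) (0, 16.292) (0, 8.6697) (12.3788, 11.7123) (36.6203, 24.9293) (36.1327, 30.4128)]
10. shoelace: 472.7536

Area of P5's cell: 472.7536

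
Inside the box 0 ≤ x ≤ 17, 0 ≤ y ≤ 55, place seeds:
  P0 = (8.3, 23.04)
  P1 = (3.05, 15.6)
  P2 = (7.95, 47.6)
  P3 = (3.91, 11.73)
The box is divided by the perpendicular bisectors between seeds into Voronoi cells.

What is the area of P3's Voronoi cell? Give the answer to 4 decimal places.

1. box [0,17]×[0,55]: [(0, 0) (17, 0) (17, 55) (0, 55)]
2. ⊥bis P3·P0 via (6.105,17.385): [(0, 19.7547) (0, 0) (17, 0) (17, 13.1561)]  |A|=279.7414
3. ⊥bis P3·P1 via (3.48,13.665): [(11.2439, 15.3903) (0, 12.8917) (0, 0) (17, 0) (17, 13.1561)]  |A|=241.1579
4. ⊥bis P3·P2 via (5.93,29.665): [(11.2439, 15.3903) (0, 12.8917) (0, 0) (17, 0) (17, 13.1561)]  |A|=241.1579
5. canonical 5-gon: [(11.2439, 15.3903) (0, 12.8917) (0, 0) (17, 0) (17, 13.1561)]
6. shoelace: 241.1579

Area of P3's cell: 241.1579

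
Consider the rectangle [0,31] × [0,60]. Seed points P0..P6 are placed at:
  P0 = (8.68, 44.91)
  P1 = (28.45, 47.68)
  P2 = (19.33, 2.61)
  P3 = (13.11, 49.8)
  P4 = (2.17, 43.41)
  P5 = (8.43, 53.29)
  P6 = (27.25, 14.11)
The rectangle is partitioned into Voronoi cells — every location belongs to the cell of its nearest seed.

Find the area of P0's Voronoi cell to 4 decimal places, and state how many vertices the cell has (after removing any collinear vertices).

Area of P0's cell: 230.2817 (5 vertices)

1. box [0,31]×[0,60]: [(0, 0) (31, 0) (31, 60) (0, 60)]
2. ⊥bis P0·P1 via (18.565,46.295): [(0, 0) (25.0515, 0) (16.6448, 60) (0, 60)]  |A|=1250.8868
3. ⊥bis P0·P2 via (14.005,23.76): [(0, 20.2339) (21.4594, 25.6368) (16.6448, 60) (0, 60)]  |A|=712.6626
4. ⊥bis P0·P3 via (10.895,47.355): [(0, 57.2251) (0, 20.2339) (21.4594, 25.6368) (19.51, 39.5504)]  |A|=515.4042
5. ⊥bis P0·P4 via (5.425,44.16): [(3.0516, 54.4606) (10.3382, 22.8368) (21.4594, 25.6368) (19.51, 39.5504)]  |A|=286.0139
6. ⊥bis P0·P5 via (8.555,49.1): [(8.9556, 49.112) (4.3159, 48.9735) (10.3382, 22.8368) (21.4594, 25.6368) (19.51, 39.5504)]  |A|=273.1972
7. ⊥bis P0·P6 via (17.965,29.51): [(8.9556, 49.112) (4.3159, 48.9735) (9.9184, 24.6585) (20.6868, 31.1511) (19.51, 39.5504)]  |A|=230.2817
8. canonical 5-gon: [(8.9556, 49.112) (4.3159, 48.9735) (9.9184, 24.6585) (20.6868, 31.1511) (19.51, 39.5504)]
9. shoelace: 230.2817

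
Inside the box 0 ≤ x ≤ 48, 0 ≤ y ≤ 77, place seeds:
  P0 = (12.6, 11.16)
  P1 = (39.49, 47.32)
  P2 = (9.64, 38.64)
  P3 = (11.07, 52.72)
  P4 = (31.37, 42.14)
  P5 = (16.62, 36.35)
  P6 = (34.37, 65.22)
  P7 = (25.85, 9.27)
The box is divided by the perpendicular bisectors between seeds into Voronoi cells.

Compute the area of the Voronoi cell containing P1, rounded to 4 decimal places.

Area of P1's cell: 319.4046

1. box [0,48]×[0,77]: [(0, 0) (48, 0) (48, 77) (0, 77)]
2. ⊥bis P1·P0 via (26.045,29.24): [(0, 48.6081) (48, 12.9134) (48, 77) (0, 77)]  |A|=2219.4844
3. ⊥bis P1·P2 via (24.565,42.98): [(29.2544, 26.8533) (48, 12.9134) (48, 77) (14.6724, 77)]  |A|=1436.3035
4. ⊥bis P1·P3 via (25.28,50.02): [(24.1884, 44.275) (29.2544, 26.8533) (48, 12.9134) (48, 77) (30.4064, 77)]  |A|=1178.8567
5. ⊥bis P1·P4 via (35.43,44.73): [(26.8349, 58.2034) (48, 25.0257) (48, 77) (30.4064, 77)]  |A|=715.3709
6. ⊥bis P1·P5 via (28.055,41.835): [(26.8349, 58.2034) (48, 25.0257) (48, 77) (30.4064, 77)]  |A|=715.3709
7. ⊥bis P1·P6 via (36.93,56.27): [(29.4357, 54.1264) (48, 25.0257) (48, 59.4364)]  |A|=319.4046
8. ⊥bis P1·P7 via (32.67,28.295): [(29.4357, 54.1264) (48, 25.0257) (48, 59.4364)]  |A|=319.4046
9. canonical 3-gon: [(29.4357, 54.1264) (48, 25.0257) (48, 59.4364)]
10. shoelace: 319.4046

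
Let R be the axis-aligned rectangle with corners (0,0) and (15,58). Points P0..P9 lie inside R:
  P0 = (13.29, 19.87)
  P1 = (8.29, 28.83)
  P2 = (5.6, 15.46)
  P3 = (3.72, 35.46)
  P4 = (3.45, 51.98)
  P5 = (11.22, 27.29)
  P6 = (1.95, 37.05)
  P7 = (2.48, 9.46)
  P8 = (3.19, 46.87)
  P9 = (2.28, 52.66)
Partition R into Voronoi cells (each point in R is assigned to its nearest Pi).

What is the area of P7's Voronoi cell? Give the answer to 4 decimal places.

1. box [0,15]×[0,58]: [(0, 0) (15, 0) (15, 58) (0, 58)]
2. ⊥bis P7·P0 via (7.885,14.665): [(0, 22.853) (0, 0) (15, 0) (15, 7.2766)]  |A|=225.9719
3. ⊥bis P7·P1 via (5.385,19.145): [(2.8339, 19.9102) (0, 20.7602) (0, 0) (15, 0) (15, 7.2766)]  |A|=223.0066
4. ⊥bis P7·P2 via (4.04,12.46): [(0, 14.5608) (0, 0) (15, 0) (15, 6.7608)]  |A|=159.912
5. ⊥bis P7·P3 via (3.1,22.46): [(0, 14.5608) (0, 0) (15, 0) (15, 6.7608)]  |A|=159.912
6. ⊥bis P7·P4 via (2.965,30.72): [(0, 14.5608) (0, 0) (15, 0) (15, 6.7608)]  |A|=159.912
7. ⊥bis P7·P5 via (6.85,18.375): [(0, 14.5608) (0, 0) (15, 0) (15, 6.7608)]  |A|=159.912
8. ⊥bis P7·P6 via (2.215,23.255): [(0, 14.5608) (0, 0) (15, 0) (15, 6.7608)]  |A|=159.912
9. ⊥bis P7·P8 via (2.835,28.165): [(0, 14.5608) (0, 0) (15, 0) (15, 6.7608)]  |A|=159.912
10. ⊥bis P7·P9 via (2.38,31.06): [(0, 14.5608) (0, 0) (15, 0) (15, 6.7608)]  |A|=159.912
11. canonical 4-gon: [(0, 14.5608) (0, 0) (15, 0) (15, 6.7608)]
12. shoelace: 159.912

Area of P7's cell: 159.9120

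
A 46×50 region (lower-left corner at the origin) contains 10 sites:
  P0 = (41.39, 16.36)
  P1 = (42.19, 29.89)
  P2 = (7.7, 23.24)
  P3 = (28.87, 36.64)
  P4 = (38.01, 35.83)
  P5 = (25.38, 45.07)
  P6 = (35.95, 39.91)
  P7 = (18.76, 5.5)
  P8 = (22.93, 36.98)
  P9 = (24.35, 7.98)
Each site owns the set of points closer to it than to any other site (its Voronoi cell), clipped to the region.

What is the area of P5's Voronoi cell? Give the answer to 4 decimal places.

1. box [0,46]×[0,50]: [(0, 0) (46, 0) (46, 50) (0, 50)]
2. ⊥bis P5·P0 via (33.385,30.715): [(0, 12.098) (46, 37.7497) (46, 50) (0, 50)]  |A|=1153.5028
3. ⊥bis P5·P1 via (33.785,37.48): [(0, 12.098) (21.8848, 24.302) (45.091, 50) (0, 50)]  |A|=994.1134
4. ⊥bis P5·P2 via (16.54,34.155): [(0, 47.5507) (24.7661, 27.4927) (45.091, 50) (0, 50)]  |A|=537.7685
5. ⊥bis P5·P3 via (27.125,40.855): [(0, 47.5507) (14.6462, 35.6888) (42.629, 47.2736) (45.091, 50) (0, 50)]  |A|=364.4749
6. ⊥bis P5·P4 via (31.695,40.45): [(0, 47.5507) (14.6462, 35.6888) (34.1055, 43.7449) (38.6817, 50) (0, 50)]  |A|=337.1544
7. ⊥bis P5·P6 via (30.665,42.49): [(0, 47.5507) (14.6462, 35.6888) (30.5613, 42.2776) (34.3312, 50) (0, 50)]  |A|=312.6289
8. ⊥bis P5·P7 via (22.07,25.285): [(0, 47.5507) (14.6462, 35.6888) (30.5613, 42.2776) (34.3312, 50) (0, 50)]  |A|=312.6289
9. ⊥bis P5·P8 via (24.155,41.025): [(0, 48.3402) (26.1074, 40.4337) (30.5613, 42.2776) (34.3312, 50) (0, 50)]  |A|=199.5994
10. ⊥bis P5·P9 via (24.865,26.525): [(0, 48.3402) (26.1074, 40.4337) (30.5613, 42.2776) (34.3312, 50) (0, 50)]  |A|=199.5994
11. canonical 5-gon: [(0, 48.3402) (26.1074, 40.4337) (30.5613, 42.2776) (34.3312, 50) (0, 50)]
12. shoelace: 199.5994

Area of P5's cell: 199.5994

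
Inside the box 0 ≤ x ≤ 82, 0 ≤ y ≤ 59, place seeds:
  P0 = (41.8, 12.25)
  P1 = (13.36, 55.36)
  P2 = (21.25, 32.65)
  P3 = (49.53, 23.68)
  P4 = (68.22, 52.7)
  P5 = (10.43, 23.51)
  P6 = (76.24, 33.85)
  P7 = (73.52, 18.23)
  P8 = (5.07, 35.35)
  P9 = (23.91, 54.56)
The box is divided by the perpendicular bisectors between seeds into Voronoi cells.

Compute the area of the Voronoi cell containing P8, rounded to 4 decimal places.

1. box [0,82]×[0,59]: [(0, 0) (82, 0) (82, 59) (0, 59)]
2. ⊥bis P8·P0 via (23.435,23.8): [(0, 0) (8.4669, 0) (45.5728, 59) (0, 59)]  |A|=1594.1687
3. ⊥bis P8·P1 via (9.215,45.355): [(0, 49.1727) (0, 0) (8.4669, 0) (31.2499, 36.2261)]  |A|=921.6824
4. ⊥bis P8·P2 via (13.16,34): [(14.6772, 43.092) (0, 49.1727) (0, 0) (7.4863, 0)]  |A|=522.1598
5. ⊥bis P8·P3 via (27.3,29.515): [(14.6772, 43.092) (0, 49.1727) (0, 0) (7.4863, 0)]  |A|=522.1598
6. ⊥bis P8·P4 via (36.645,44.025): [(14.6772, 43.092) (0, 49.1727) (0, 0) (7.4863, 0)]  |A|=522.1598
7. ⊥bis P8·P5 via (7.75,29.43): [(12.7772, 31.7058) (14.6772, 43.092) (0, 49.1727) (0, 25.9216)]  |A|=237.8778
8. ⊥bis P8·P6 via (40.655,34.6): [(12.7772, 31.7058) (14.6772, 43.092) (0, 49.1727) (0, 25.9216)]  |A|=237.8778
9. ⊥bis P8·P7 via (39.295,26.79): [(12.7772, 31.7058) (14.6772, 43.092) (0, 49.1727) (0, 25.9216)]  |A|=237.8778
10. ⊥bis P8·P9 via (14.49,44.955): [(12.7772, 31.7058) (14.6772, 43.092) (0, 49.1727) (0, 25.9216)]  |A|=237.8778
11. canonical 4-gon: [(12.7772, 31.7058) (14.6772, 43.092) (0, 49.1727) (0, 25.9216)]
12. shoelace: 237.8778

Area of P8's cell: 237.8778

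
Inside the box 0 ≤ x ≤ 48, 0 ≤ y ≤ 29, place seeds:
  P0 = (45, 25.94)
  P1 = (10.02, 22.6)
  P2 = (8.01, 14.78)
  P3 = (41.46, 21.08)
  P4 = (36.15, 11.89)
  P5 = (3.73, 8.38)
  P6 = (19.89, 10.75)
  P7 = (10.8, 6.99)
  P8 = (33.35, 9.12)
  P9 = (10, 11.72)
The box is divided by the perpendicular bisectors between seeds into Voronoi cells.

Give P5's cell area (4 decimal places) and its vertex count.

1. box [0,48]×[0,29]: [(0, 0) (48, 0) (48, 29) (0, 29)]
2. ⊥bis P5·P0 via (24.365,17.16): [(0, 0) (31.6664, 0) (19.3272, 29) (0, 29)]  |A|=739.4074
3. ⊥bis P5·P1 via (6.875,15.49): [(0, 18.5311) (0, 0) (31.6664, 0) (29.2953, 5.5727)]  |A|=359.6704
4. ⊥bis P5·P2 via (5.87,11.58): [(0, 15.5056) (0, 0) (23.1859, 0)]  |A|=179.7551
5. ⊥bis P5·P3 via (22.595,14.73): [(0, 15.5056) (0, 0) (23.1859, 0)]  |A|=179.7551
6. ⊥bis P5·P4 via (19.94,10.135): [(20.8696, 1.549) (0, 15.5056) (0, 0) (21.0373, 0)]  |A|=178.091
7. ⊥bis P5·P6 via (11.81,9.565): [(12.1283, 7.3948) (0, 15.5056) (0, 0) (13.2128, 0)]  |A|=142.8807
8. ⊥bis P5·P7 via (7.265,7.685): [(7.7797, 10.3029) (0, 15.5056) (0, 0) (5.7541, 0)]  |A|=89.9561
9. ⊥bis P5·P8 via (18.54,8.75): [(7.7797, 10.3029) (0, 15.5056) (0, 0) (5.7541, 0)]  |A|=89.9561
10. ⊥bis P5·P9 via (6.865,10.05): [(7.4968, 8.864) (6.1496, 11.393) (0, 15.5056) (0, 0) (5.7541, 0)]  |A|=88.6291
11. canonical 5-gon: [(7.4968, 8.864) (6.1496, 11.393) (0, 15.5056) (0, 0) (5.7541, 0)]
12. shoelace: 88.6291

Area of P5's cell: 88.6291 (5 vertices)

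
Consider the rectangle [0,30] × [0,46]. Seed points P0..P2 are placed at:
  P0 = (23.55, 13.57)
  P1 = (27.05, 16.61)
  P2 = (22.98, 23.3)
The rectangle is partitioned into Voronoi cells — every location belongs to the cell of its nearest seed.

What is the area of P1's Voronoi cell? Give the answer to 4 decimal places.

Area of P1's cell: 50.3292

1. box [0,30]×[0,46]: [(0, 0) (30, 0) (30, 46) (0, 46)]
2. ⊥bis P1·P0 via (25.3,15.09): [(0, 44.2183) (30, 9.6788) (30, 46) (0, 46)]  |A|=571.5434
3. ⊥bis P1·P2 via (25.015,19.955): [(22.4368, 18.3865) (30, 9.6788) (30, 22.9877)]  |A|=50.3292
4. canonical 3-gon: [(22.4368, 18.3865) (30, 9.6788) (30, 22.9877)]
5. shoelace: 50.3292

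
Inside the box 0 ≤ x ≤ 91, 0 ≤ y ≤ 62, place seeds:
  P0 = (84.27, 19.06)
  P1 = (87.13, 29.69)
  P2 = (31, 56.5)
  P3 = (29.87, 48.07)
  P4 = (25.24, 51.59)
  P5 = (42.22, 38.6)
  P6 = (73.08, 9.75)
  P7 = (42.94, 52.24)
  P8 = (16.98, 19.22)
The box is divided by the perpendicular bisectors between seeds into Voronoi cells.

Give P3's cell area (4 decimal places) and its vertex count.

1. box [0,91]×[0,62]: [(0, 0) (91, 0) (91, 62) (0, 62)]
2. ⊥bis P3·P0 via (57.07,33.565): [(0, 0) (39.1707, 0) (72.2336, 62) (0, 62)]  |A|=3453.5337
3. ⊥bis P3·P1 via (58.5,38.88): [(0, 0) (39.1707, 0) (56.3765, 32.2645) (65.9213, 62) (0, 62)]  |A|=3359.6847
4. ⊥bis P3·P2 via (30.435,52.285): [(0, 56.3647) (0, 0) (39.1707, 0) (56.3765, 32.2645) (61.4676, 48.1252)]  |A|=2729.1674
5. ⊥bis P3·P4 via (27.555,49.83): [(29.5152, 52.4083) (0, 13.5858) (0, 0) (39.1707, 0) (56.3765, 32.2645) (61.4676, 48.1252)]  |A|=2097.8543
6. ⊥bis P3·P5 via (36.045,43.335): [(41.7453, 50.7689) (29.5152, 52.4083) (0, 13.5858) (0, 0) (2.8157, 0)]  |A|=616.6414
7. ⊥bis P3·P6 via (51.475,28.91): [(41.7453, 50.7689) (29.5152, 52.4083) (0, 13.5858) (0, 0) (2.8157, 0)]  |A|=616.6414
8. ⊥bis P3·P7 via (36.405,50.155): [(37.8358, 45.6704) (35.9618, 51.5442) (29.5152, 52.4083) (0, 13.5858) (0, 0) (2.8157, 0)]  |A|=600.3824
9. ⊥bis P3·P8 via (23.425,33.645): [(27.2904, 31.918) (37.8358, 45.6704) (35.9618, 51.5442) (29.5152, 52.4083) (17.3229, 36.3714)]  |A|=217.9367
10. canonical 5-gon: [(27.2904, 31.918) (37.8358, 45.6704) (35.9618, 51.5442) (29.5152, 52.4083) (17.3229, 36.3714)]
11. shoelace: 217.9367

Area of P3's cell: 217.9367 (5 vertices)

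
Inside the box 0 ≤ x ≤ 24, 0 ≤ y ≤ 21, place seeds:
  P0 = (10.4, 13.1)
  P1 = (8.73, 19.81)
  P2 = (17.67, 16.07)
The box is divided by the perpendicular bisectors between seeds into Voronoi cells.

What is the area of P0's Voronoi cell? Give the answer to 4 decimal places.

1. box [0,24]×[0,21]: [(0, 0) (24, 0) (24, 21) (0, 21)]
2. ⊥bis P0·P1 via (9.565,16.455): [(0, 14.0744) (0, 0) (24, 0) (24, 20.0476)]  |A|=409.4647
3. ⊥bis P0·P2 via (14.035,14.585): [(12.929, 17.2922) (0, 14.0744) (0, 0) (19.9934, 0)]  |A|=263.8496
4. canonical 4-gon: [(12.929, 17.2922) (0, 14.0744) (0, 0) (19.9934, 0)]
5. shoelace: 263.8496

Area of P0's cell: 263.8496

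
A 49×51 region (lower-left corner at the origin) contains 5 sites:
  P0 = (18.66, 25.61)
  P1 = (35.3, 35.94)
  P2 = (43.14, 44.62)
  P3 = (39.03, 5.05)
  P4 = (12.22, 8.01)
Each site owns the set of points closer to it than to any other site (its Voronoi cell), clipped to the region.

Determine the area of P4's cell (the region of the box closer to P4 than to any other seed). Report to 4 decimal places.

1. box [0,49]×[0,51]: [(0, 0) (49, 0) (49, 51) (0, 51)]
2. ⊥bis P4·P0 via (15.44,16.81): [(0, 22.4596) (0, 0) (49, 0) (49, 4.5301)]  |A|=661.2483
3. ⊥bis P4·P1 via (23.76,21.975): [(41.5893, 7.2417) (0, 22.4596) (0, 0) (49, 0) (49, 1.1179)]  |A|=648.6049
4. ⊥bis P4·P2 via (27.68,26.315): [(41.5893, 7.2417) (0, 22.4596) (0, 0) (49, 0) (49, 1.1179)]  |A|=648.6049
5. ⊥bis P4·P3 via (25.625,6.53): [(26.3204, 12.8288) (0, 22.4596) (0, 0) (24.904, 0)]  |A|=455.3175
6. canonical 4-gon: [(26.3204, 12.8288) (0, 22.4596) (0, 0) (24.904, 0)]
7. shoelace: 455.3175

Area of P4's cell: 455.3175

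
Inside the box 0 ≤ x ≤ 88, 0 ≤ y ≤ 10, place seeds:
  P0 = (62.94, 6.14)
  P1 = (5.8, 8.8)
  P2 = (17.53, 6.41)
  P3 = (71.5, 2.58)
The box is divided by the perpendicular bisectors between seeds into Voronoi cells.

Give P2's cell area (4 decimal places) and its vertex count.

Area of P2's cell: 290.9319 (4 vertices)

1. box [0,88]×[0,10]: [(0, 0) (88, 0) (88, 10) (0, 10)]
2. ⊥bis P2·P0 via (40.235,6.275): [(0, 0) (40.1977, 0) (40.2571, 10) (0, 10)]  |A|=402.2742
3. ⊥bis P2·P1 via (11.665,7.605): [(10.1155, 0) (40.1977, 0) (40.2571, 10) (12.153, 10)]  |A|=290.9319
4. ⊥bis P2·P3 via (44.515,4.495): [(10.1155, 0) (40.1977, 0) (40.2571, 10) (12.153, 10)]  |A|=290.9319
5. canonical 4-gon: [(10.1155, 0) (40.1977, 0) (40.2571, 10) (12.153, 10)]
6. shoelace: 290.9319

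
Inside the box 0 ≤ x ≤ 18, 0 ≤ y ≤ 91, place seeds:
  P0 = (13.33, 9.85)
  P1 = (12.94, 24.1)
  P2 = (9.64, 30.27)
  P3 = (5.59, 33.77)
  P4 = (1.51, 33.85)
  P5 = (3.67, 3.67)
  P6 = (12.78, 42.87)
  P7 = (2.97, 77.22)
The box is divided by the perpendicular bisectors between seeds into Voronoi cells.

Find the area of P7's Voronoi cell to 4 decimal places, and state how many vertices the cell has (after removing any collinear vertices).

1. box [0,18]×[0,91]: [(0, 0) (18, 0) (18, 91) (0, 91)]
2. ⊥bis P7·P0 via (8.15,43.535): [(0, 42.2817) (18, 45.0497) (18, 91) (0, 91)]  |A|=852.0172
3. ⊥bis P7·P1 via (7.955,50.66): [(0, 49.1669) (18, 52.5453) (18, 91) (0, 91)]  |A|=722.5896
4. ⊥bis P7·P2 via (6.305,53.745): [(0, 52.8493) (18, 55.4065) (18, 91) (0, 91)]  |A|=663.6984
5. ⊥bis P7·P3 via (4.28,55.495): [(0, 55.2369) (18, 56.3223) (18, 91) (0, 91)]  |A|=633.967
6. ⊥bis P7·P4 via (2.24,55.535): [(0, 55.6104) (3.9748, 55.4766) (18, 56.3223) (18, 91) (0, 91)]  |A|=633.2247
7. ⊥bis P7·P5 via (3.32,40.445): [(0, 55.6104) (3.9748, 55.4766) (18, 56.3223) (18, 91) (0, 91)]  |A|=633.2247
8. ⊥bis P7·P6 via (7.875,60.045): [(0, 57.796) (18, 62.9366) (18, 91) (0, 91)]  |A|=551.4068
9. canonical 4-gon: [(0, 57.796) (18, 62.9366) (18, 91) (0, 91)]
10. shoelace: 551.4068

Area of P7's cell: 551.4068 (4 vertices)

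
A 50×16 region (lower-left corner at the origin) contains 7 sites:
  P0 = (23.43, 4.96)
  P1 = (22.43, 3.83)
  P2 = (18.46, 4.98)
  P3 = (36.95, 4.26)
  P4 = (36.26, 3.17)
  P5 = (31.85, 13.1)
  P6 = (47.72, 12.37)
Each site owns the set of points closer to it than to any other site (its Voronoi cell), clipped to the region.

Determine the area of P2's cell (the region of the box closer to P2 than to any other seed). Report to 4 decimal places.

Area of P2's cell: 329.9151

1. box [0,50]×[0,16]: [(0, 0) (50, 0) (50, 16) (0, 16)]
2. ⊥bis P2·P0 via (20.945,4.97): [(0, 0) (20.925, 0) (20.9894, 16) (0, 16)]  |A|=335.3151
3. ⊥bis P2·P1 via (20.445,4.405): [(0, 0) (19.169, 0) (20.9497, 6.1474) (20.9894, 16) (0, 16)]  |A|=329.9176
4. ⊥bis P2·P3 via (27.705,4.62): [(0, 0) (19.169, 0) (20.9497, 6.1474) (20.9894, 16) (0, 16)]  |A|=329.9176
5. ⊥bis P2·P4 via (27.36,4.075): [(0, 0) (19.169, 0) (20.9497, 6.1474) (20.9894, 16) (0, 16)]  |A|=329.9176
6. ⊥bis P2·P5 via (25.155,9.04): [(0, 0) (19.169, 0) (20.9497, 6.1474) (20.989, 15.9098) (20.9343, 16) (0, 16)]  |A|=329.9151
7. ⊥bis P2·P6 via (33.09,8.675): [(0, 0) (19.169, 0) (20.9497, 6.1474) (20.989, 15.9098) (20.9343, 16) (0, 16)]  |A|=329.9151
8. canonical 6-gon: [(0, 0) (19.169, 0) (20.9497, 6.1474) (20.989, 15.9098) (20.9343, 16) (0, 16)]
9. shoelace: 329.9151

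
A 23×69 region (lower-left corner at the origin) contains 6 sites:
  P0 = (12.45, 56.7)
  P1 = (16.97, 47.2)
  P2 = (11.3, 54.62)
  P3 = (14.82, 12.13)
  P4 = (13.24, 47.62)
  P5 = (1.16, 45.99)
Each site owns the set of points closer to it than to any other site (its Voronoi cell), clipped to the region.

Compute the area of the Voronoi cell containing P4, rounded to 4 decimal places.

Area of P4's cell: 131.0091

1. box [0,23]×[0,69]: [(0, 0) (23, 0) (23, 69) (0, 69)]
2. ⊥bis P4·P0 via (12.845,52.16): [(0, 51.0424) (0, 0) (23, 0) (23, 53.0435)]  |A|=1196.9885
3. ⊥bis P4·P1 via (15.105,47.41): [(15.6675, 52.4056) (0, 51.0424) (0, 0) (9.7666, 0)]  |A|=655.7661
4. ⊥bis P4·P2 via (12.27,51.12): [(15.6275, 52.0505) (0, 47.7195) (0, 0) (9.7666, 0)]  |A|=627.047
5. ⊥bis P4·P3 via (14.03,29.875): [(13.126, 29.8348) (15.6275, 52.0505) (0, 47.7195) (0, 29.2504)]  |A|=289.3842
6. ⊥bis P4·P5 via (7.2,46.805): [(9.5116, 29.6738) (13.126, 29.8348) (15.6275, 52.0505) (6.8215, 49.61)]  |A|=131.0091
7. canonical 4-gon: [(9.5116, 29.6738) (13.126, 29.8348) (15.6275, 52.0505) (6.8215, 49.61)]
8. shoelace: 131.0091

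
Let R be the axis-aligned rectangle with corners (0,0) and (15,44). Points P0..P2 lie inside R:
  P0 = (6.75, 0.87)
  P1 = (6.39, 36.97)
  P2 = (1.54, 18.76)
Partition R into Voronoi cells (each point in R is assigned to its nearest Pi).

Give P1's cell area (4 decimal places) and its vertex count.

1. box [0,15]×[0,44]: [(0, 0) (15, 0) (15, 44) (0, 44)]
2. ⊥bis P1·P0 via (6.57,18.92): [(0, 18.8545) (15, 19.0041) (15, 44) (0, 44)]  |A|=376.0609
3. ⊥bis P1·P2 via (3.965,27.865): [(0, 28.921) (15, 24.926) (15, 44) (0, 44)]  |A|=256.1475
4. canonical 4-gon: [(0, 28.921) (15, 24.926) (15, 44) (0, 44)]
5. shoelace: 256.1475

Area of P1's cell: 256.1475 (4 vertices)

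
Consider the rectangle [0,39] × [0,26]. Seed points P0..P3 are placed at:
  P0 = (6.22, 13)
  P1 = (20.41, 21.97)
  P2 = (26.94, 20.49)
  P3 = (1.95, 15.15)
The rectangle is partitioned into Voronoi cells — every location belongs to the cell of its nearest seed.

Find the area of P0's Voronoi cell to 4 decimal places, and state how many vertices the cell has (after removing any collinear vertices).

Area of P0's cell: 315.3064 (5 vertices)

1. box [0,39]×[0,26]: [(0, 0) (39, 0) (39, 26) (0, 26)]
2. ⊥bis P0·P1 via (13.315,17.485): [(0, 0) (24.3679, 0) (7.9324, 26) (0, 26)]  |A|=419.9033
3. ⊥bis P0·P2 via (16.58,16.745): [(0, 0) (22.6331, 0) (20.316, 6.4098) (7.9324, 26) (0, 26)]  |A|=414.3435
4. ⊥bis P0·P3 via (4.085,14.075): [(0, 5.962) (0, 0) (22.6331, 0) (20.316, 6.4098) (9.133, 24.1006)]  |A|=315.3064
5. canonical 5-gon: [(0, 5.962) (0, 0) (22.6331, 0) (20.316, 6.4098) (9.133, 24.1006)]
6. shoelace: 315.3064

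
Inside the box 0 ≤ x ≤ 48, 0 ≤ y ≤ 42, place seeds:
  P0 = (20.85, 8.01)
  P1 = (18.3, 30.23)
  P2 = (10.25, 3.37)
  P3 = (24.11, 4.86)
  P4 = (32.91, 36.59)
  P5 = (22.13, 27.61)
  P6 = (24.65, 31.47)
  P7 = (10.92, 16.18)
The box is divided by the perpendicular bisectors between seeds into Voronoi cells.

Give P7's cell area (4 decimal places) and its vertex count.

1. box [0,48]×[0,42]: [(0, 0) (48, 0) (48, 42) (0, 42)]
2. ⊥bis P7·P0 via (15.885,12.095): [(0, 0) (5.9337, 0) (40.4896, 42) (0, 42)]  |A|=974.8902
3. ⊥bis P7·P1 via (14.61,23.205): [(0, 30.8791) (0, 0) (5.9337, 0) (21.8828, 19.3848)]  |A|=395.3731
4. ⊥bis P7·P2 via (10.585,9.775): [(0, 30.8791) (0, 10.3286) (13.8363, 9.6049) (21.8828, 19.3848)]  |A|=295.4216
5. ⊥bis P7·P3 via (17.515,10.52): [(0, 30.8791) (0, 10.3286) (13.8363, 9.6049) (21.8828, 19.3848)]  |A|=295.4216
6. ⊥bis P7·P4 via (21.915,26.385): [(0, 30.8791) (0, 10.3286) (13.8363, 9.6049) (21.8828, 19.3848)]  |A|=295.4216
7. ⊥bis P7·P5 via (16.525,21.895): [(15.8573, 22.5498) (0, 30.8791) (0, 10.3286) (13.8363, 9.6049) (20.6331, 17.866)]  |A|=288.8681
8. ⊥bis P7·P6 via (17.785,23.825): [(15.8573, 22.5498) (0, 30.8791) (0, 10.3286) (13.8363, 9.6049) (20.6331, 17.866)]  |A|=288.8681
9. canonical 5-gon: [(15.8573, 22.5498) (0, 30.8791) (0, 10.3286) (13.8363, 9.6049) (20.6331, 17.866)]
10. shoelace: 288.8681

Area of P7's cell: 288.8681 (5 vertices)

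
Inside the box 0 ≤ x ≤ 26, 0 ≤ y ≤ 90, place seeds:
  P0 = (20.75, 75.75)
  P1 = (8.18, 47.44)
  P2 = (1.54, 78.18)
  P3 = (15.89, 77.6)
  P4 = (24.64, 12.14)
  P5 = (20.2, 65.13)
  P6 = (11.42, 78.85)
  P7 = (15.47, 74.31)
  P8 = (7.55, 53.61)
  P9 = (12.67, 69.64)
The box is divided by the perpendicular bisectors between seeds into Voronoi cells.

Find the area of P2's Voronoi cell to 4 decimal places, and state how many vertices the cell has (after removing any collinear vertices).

Area of P2's cell: 133.3382 (5 vertices)

1. box [0,26]×[0,90]: [(0, 0) (26, 0) (26, 90) (0, 90)]
2. ⊥bis P2·P0 via (11.145,76.965): [(0, 0) (1.4092, 0) (12.7939, 90) (0, 90)]  |A|=639.1382
3. ⊥bis P2·P1 via (4.86,62.81): [(0, 61.7602) (9.4807, 63.8081) (12.7939, 90) (0, 90)]  |A|=301.4145
4. ⊥bis P2·P3 via (8.715,77.89): [(0, 61.7602) (8.1341, 63.5172) (9.2045, 90) (0, 90)]  |A|=236.7322
5. ⊥bis P2·P4 via (13.09,45.16): [(0, 61.7602) (8.1341, 63.5172) (9.2045, 90) (0, 90)]  |A|=236.7322
6. ⊥bis P2·P5 via (10.87,71.655): [(0, 61.7602) (4.6529, 62.7653) (8.3154, 68.0021) (9.2045, 90) (0, 90)]  |A|=228.994
7. ⊥bis P2·P6 via (6.48,78.515): [(0, 61.7602) (4.6529, 62.7653) (7.2921, 66.5391) (5.7012, 90) (0, 90)]  |A|=177.2947
8. ⊥bis P2·P7 via (8.505,76.245): [(0, 61.7602) (4.6529, 62.7653) (4.8307, 63.0195) (7.001, 70.8315) (5.7012, 90) (0, 90)]  |A|=171.4997
9. ⊥bis P2·P8 via (4.545,65.895): [(0, 64.7833) (5.7087, 66.1796) (7.001, 70.8315) (5.7012, 90) (0, 90)]  |A|=155.2887
10. ⊥bis P2·P9 via (7.105,73.91): [(0, 64.7833) (0.1257, 64.814) (6.8177, 73.5355) (5.7012, 90) (0, 90)]  |A|=133.3382
11. canonical 5-gon: [(0, 64.7833) (0.1257, 64.814) (6.8177, 73.5355) (5.7012, 90) (0, 90)]
12. shoelace: 133.3382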